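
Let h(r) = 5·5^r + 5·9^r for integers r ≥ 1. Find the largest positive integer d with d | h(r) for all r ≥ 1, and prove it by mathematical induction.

d = 10

Computing the first values: h(1) = 70 and h(2) = 530; gcd(70, 530) = 10, so d ≤ 10.
We prove 10 | 5·5^r + 5·9^r for all r ≥ 1 by induction on r.
Base case (r = 1): h(1) = 70 = 10·(7), so 10 | h(1).
Suppose the result is true for r = m, i.e. 10 | h(m). Then
h(m+1) − 9·h(m) = (5·5^(m+1) + 5·9^(m+1)) − 9·(5·5^m + 5·9^m) = (5)·5^m·(5 − 9) = (-20)·5^m. Since 10 | h(m) by the inductive hypothesis, 10 | 9·h(m); and 10 | -20 since -20 = 10·-2. Therefore 10 | h(m+1).
This completes the induction.
Therefore the largest such d is 10.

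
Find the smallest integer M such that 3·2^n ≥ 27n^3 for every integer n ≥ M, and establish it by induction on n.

M = 15

At n = 14: 49152 < 74088, so the inequality fails and M ≥ 15. We prove 3·2^n ≥ 27n^3 for all n ≥ 15.
Base case (n = 15): 3·2^n = 98304 and 27n^3 = 91125, so 98304 ≥ 91125.
Inductive step: assume the claim holds for n = j, so 3·2^j ≥ 27j^3.
Then 3·2^(j + 1) = 2·(3·2^j) ≥ 2·(27j^3).
Also, for j ≥ 15 we have 2·(27j^3) ≥ 27(j+1)^3, since 2 ≥ (1 + 1/j)^3 for all j ≥ 15.
Combining, 3·2^(j + 1) ≥ 27(j+1)^3.
This completes the induction.
Hence the smallest such M is 15.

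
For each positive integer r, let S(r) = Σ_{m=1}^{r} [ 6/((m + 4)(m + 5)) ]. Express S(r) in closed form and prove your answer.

S(r) = 6r/(5(r + 5))

We claim S(r) = 6r/(5(r + 5)) for all r ≥ 1.
Base case (r = 1): S(1) = 1/5, and the closed form gives 1/5. They agree.
Inductive step: suppose the statement holds for some m ≥ 1, so S(m) = 6m/(5(m + 5)).
Then S(m+1) = S(m) + (6/((m + 5)(m + 6))) = (6m/(5(m + 5))) + (6/((m + 5)(m + 6))).
Simplifying, S(m+1) = 6(m + 1)/(5(m + 6)) = 6(m+1)/(5((m+1) + 5)),
which is the closed form with r = m+1.
This completes the induction.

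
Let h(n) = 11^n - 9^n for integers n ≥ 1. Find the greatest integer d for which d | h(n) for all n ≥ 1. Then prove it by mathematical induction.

Computing the first values: h(1) = 2 and h(2) = 40; gcd(2, 40) = 2, so d ≤ 2.
We prove 2 | 11^n - 9^n for all n ≥ 1 by induction on n.
Base step (n = 1): h(1) = 2 = 2·(1), so 2 | h(1).
Inductive step: suppose the statement holds for some r ≥ 1, i.e. 2 | h(r). Then
11^{r+1} − 9^{r+1} = 11·11^r − 9·9^r = 11·(11^r − 9^r) + (2)·9^r. The first term is divisible by 2 by the inductive hypothesis, and the second term (2)·9^r is divisible by 2 since 2 | 2. Hence 2 | h(r+1).
This completes the induction.
Therefore the largest such d is 2.

d = 2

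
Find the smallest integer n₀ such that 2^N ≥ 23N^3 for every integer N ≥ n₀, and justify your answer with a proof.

n₀ = 17

At N = 16: 65536 < 94208, so the inequality fails and n₀ ≥ 17. We prove 2^N ≥ 23N^3 for all N ≥ 17.
Base case (N = 17): 2^N = 131072 and 23N^3 = 112999, so 131072 ≥ 112999.
Suppose the result is true for N = m, so 2^m ≥ 23m^3.
Then 2^(m + 1) = 2·(2^m) ≥ 2·(23m^3).
Also, for m ≥ 17 we have 2·(23m^3) ≥ 23(m+1)^3, since 2 ≥ (1 + 1/m)^3 for all m ≥ 17.
Combining, 2^(m + 1) ≥ 23(m+1)^3.
Hence, by induction on N, the claim holds for every N ≥ 17.
Hence the smallest such n₀ is 17.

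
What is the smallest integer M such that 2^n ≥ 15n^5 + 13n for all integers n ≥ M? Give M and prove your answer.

At n = 27: 134217728 < 215233956, so the inequality fails and M ≥ 28. We prove 2^n ≥ 15n^5 + 13n for all n ≥ 28.
Base step (n = 28): 2^n = 268435456 and 15n^5 + 13n = 258155884, so 268435456 ≥ 258155884.
Inductive step: assume the claim holds for n = p, so 2^p ≥ 15p^5 + 13p.
Then 2^(p + 1) = 2·(2^p) ≥ 2·(15p^5 + 13p).
Also, for p ≥ 28 we have 2·(15p^5 + 13p) ≥ 15(p+1)^5 + 13(p+1), since 2·(15p^5 + 13p) − (15(p+1)^5 + 13(p+1)) = 15p^5 - 75p^4 - 150p^3 - 150p^2 - 62p - 28, which is nonnegative for all p ≥ 28.
Combining, 2^(p + 1) ≥ 15(p+1)^5 + 13(p+1).
This completes the induction.
Hence the smallest such M is 28.

M = 28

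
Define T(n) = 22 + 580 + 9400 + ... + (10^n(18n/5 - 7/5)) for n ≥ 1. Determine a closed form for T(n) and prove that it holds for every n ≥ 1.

T(n) = 2·10^n(2n - 1) + 2

We claim T(n) = 2·10^n(2n - 1) + 2 for all n ≥ 1.
Base case (n = 1): T(1) = 22, and the closed form gives 22. They agree.
For the inductive step, assume it holds for an arbitrary p ≥ 1, so T(p) = 2·10^p(2p - 1) + 2.
Then T(p+1) = T(p) + (10^p(36p + 22)) = (2·10^p(2p - 1) + 2) + (10^p(36p + 22)).
Simplifying, T(p+1) = 40·10^p·p + 20·10^p + 2 = 2·10^(p+1)(2(p+1) - 1) + 2,
which is the closed form with n = p+1.
Hence, by induction on n, the claim holds for every n ≥ 1.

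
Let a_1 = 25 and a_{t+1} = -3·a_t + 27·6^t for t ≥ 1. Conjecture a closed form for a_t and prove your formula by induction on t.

Computing the first terms: a_1 = 25, a_2 = 87, a_3 = 711. This suggests a_t = 7(-3)^(t - 1) + 3·6^t.
When t = 1: the formula gives 25 = 25 = a_1.
Suppose the result is true for t = i, so a_i = 7(-3)^(i - 1) + 3·6^i.
Then a_{i+1} = -3·a_i + 27·6^i = -3·(7(-3)^(i - 1) + 3·6^i) + 27·6^i = 7(-3)^i + 3·6^(i + 1) = 7(-3)^((i+1) - 1) + 3·6^(i+1),
which is the claimed formula at t = i+1.
Hence, by induction on t, the claim holds for every t ≥ 1.

a_t = 7(-3)^(t - 1) + 3·6^t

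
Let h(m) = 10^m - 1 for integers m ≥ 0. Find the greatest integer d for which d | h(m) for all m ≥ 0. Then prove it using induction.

Computing the first values: h(0) = 0 and h(1) = 9; gcd(0, 9) = 9, so d ≤ 9.
We prove 9 | 10^m - 1 for all m ≥ 0 by induction on m.
For the base case m = 0: h(0) = 0 = 9·(0), so 9 | h(0).
For the inductive step, assume it holds for an arbitrary i ≥ 0, i.e. 9 | h(i). Then
h(i+1) = 10^(i+1) - 1 = 10·(10^i - 1) + 9 = 10·h(i) + 9. The first term is divisible by 9 by the inductive hypothesis, and 9 is divisible by 9. Hence 9 | h(i+1).
Hence, by induction on m, the claim holds for every m ≥ 0.
Therefore the largest such d is 9.

d = 9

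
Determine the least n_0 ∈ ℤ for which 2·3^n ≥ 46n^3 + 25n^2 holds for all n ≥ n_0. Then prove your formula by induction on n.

At n = 8: 13122 < 25152, so the inequality fails and n_0 ≥ 9. We prove 2·3^n ≥ 46n^3 + 25n^2 for all n ≥ 9.
For the base case n = 9: 2·3^n = 39366 and 46n^3 + 25n^2 = 35559, so 39366 ≥ 35559.
For the inductive step, assume it holds for an arbitrary m ≥ 9, so 2·3^m ≥ 46m^3 + 25m^2.
Then 2·3^(m + 1) = 3·(2·3^m) ≥ 3·(46m^3 + 25m^2).
Also, for m ≥ 9 we have 3·(46m^3 + 25m^2) ≥ 46(m+1)^3 + 25(m+1)^2, since 3·(46m^3 + 25m^2) − (46(m+1)^3 + 25(m+1)^2) = 92m^3 - 88m^2 - 188m - 71, which is nonnegative for all m ≥ 9.
Combining, 2·3^(m + 1) ≥ 46(m+1)^3 + 25(m+1)^2.
This completes the induction.
Hence the smallest such n_0 is 9.

n_0 = 9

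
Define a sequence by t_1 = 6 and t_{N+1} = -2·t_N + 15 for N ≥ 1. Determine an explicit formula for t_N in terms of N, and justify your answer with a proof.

t_N = (-2)^(N - 1) + 5

Computing the first terms: t_1 = 6, t_2 = 3, t_3 = 9. This suggests t_N = (-2)^(N - 1) + 5.
For the base case N = 1: the formula gives 6 = 6 = t_1.
Inductive step: assume the claim holds for N = k, so t_k = (-2)^(k - 1) + 5.
Then t_{k+1} = -2·t_k + 15 = -2·((-2)^(k - 1) + 5) + 15 = (-2)^k + 5 = (-2)^((k+1) - 1) + 5,
which is the claimed formula at N = k+1.
By the principle of mathematical induction, the result holds for all N ≥ 1.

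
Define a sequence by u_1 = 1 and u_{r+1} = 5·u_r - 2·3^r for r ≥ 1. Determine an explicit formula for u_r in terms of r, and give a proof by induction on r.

u_r = 3^r - 2·5^(r - 1)

Computing the first terms: u_1 = 1, u_2 = -1, u_3 = -23. This suggests u_r = 3^r - 2·5^(r - 1).
Base case (r = 1): the formula gives 1 = 1 = u_1.
Inductive step: assume the claim holds for r = p, so u_p = 3^p - 2·5^(p - 1).
Then u_{p+1} = 5·u_p - 2·3^p = 5·(3^p - 2·5^(p - 1)) - 2·3^p = 3^(p + 1) - 2·5^p = 3^(p+1) - 2·5^((p+1) - 1),
which is the claimed formula at r = p+1.
By induction, the statement is established for all r ≥ 1.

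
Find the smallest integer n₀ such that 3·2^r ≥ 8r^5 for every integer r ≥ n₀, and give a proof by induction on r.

n₀ = 25

At r = 24: 50331648 < 63700992, so the inequality fails and n₀ ≥ 25. We prove 3·2^r ≥ 8r^5 for all r ≥ 25.
Base case (r = 25): 3·2^r = 100663296 and 8r^5 = 78125000, so 100663296 ≥ 78125000.
Inductive step: suppose the statement holds for some m ≥ 25, so 3·2^m ≥ 8m^5.
Then 3·2^(m + 1) = 2·(3·2^m) ≥ 2·(8m^5).
Also, for m ≥ 25 we have 2·(8m^5) ≥ 8(m+1)^5, since 2 ≥ (1 + 1/m)^5 for all m ≥ 25.
Combining, 3·2^(m + 1) ≥ 8(m+1)^5.
By the principle of mathematical induction, the result holds for all r ≥ 25.
Hence the smallest such n₀ is 25.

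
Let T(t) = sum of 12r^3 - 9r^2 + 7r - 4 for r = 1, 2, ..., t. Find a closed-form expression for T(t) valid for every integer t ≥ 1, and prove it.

T(t) = t(3t^3 + 3t^2 + 2t - 2)

We claim T(t) = t(3t^3 + 3t^2 + 2t - 2) for all t ≥ 1.
Base case (t = 1): T(1) = 6, and the closed form gives 6. They agree.
Inductive step: suppose the statement holds for some r ≥ 1, so T(r) = r(3r^3 + 3r^2 + 2r - 2).
Then T(r+1) = T(r) + (12r^3 + 27r^2 + 25r + 6) = (r(3r^3 + 3r^2 + 2r - 2)) + (12r^3 + 27r^2 + 25r + 6).
Simplifying, T(r+1) = (r + 1)(3r^3 + 12r^2 + 17r + 6) = (r+1)(3(r+1)^3 + 3(r+1)^2 + 2(r+1) - 2),
which is the closed form with t = r+1.
Hence, by induction on t, the claim holds for every t ≥ 1.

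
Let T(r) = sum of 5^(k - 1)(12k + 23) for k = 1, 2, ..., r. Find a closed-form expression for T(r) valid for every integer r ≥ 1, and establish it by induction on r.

T(r) = 5^r(3r + 5) - 5

We claim T(r) = 5^r(3r + 5) - 5 for all r ≥ 1.
When r = 1: T(1) = 35, and the closed form gives 35. They agree.
Inductive step: assume the claim holds for r = k, so T(k) = 5^k(3k + 5) - 5.
Then T(k+1) = T(k) + (5^k(12k + 35)) = (5^k(3k + 5) - 5) + (5^k(12k + 35)).
Simplifying, T(k+1) = 15·5^k·k + 40·5^k - 5 = 5^(k+1)(3(k+1) + 5) - 5,
which is the closed form with r = k+1.
By the principle of mathematical induction, the result holds for all r ≥ 1.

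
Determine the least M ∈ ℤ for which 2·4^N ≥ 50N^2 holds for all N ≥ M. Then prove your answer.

M = 5

At N = 4: 512 < 800, so the inequality fails and M ≥ 5. We prove 2·4^N ≥ 50N^2 for all N ≥ 5.
When N = 5: 2·4^N = 2048 and 50N^2 = 1250, so 2048 ≥ 1250.
Suppose the result is true for N = k, so 2·4^k ≥ 50k^2.
Then 2·4^(k + 1) = 4·(2·4^k) ≥ 4·(50k^2).
Also, for k ≥ 5 we have 4·(50k^2) ≥ 50(k+1)^2, since 4 ≥ (1 + 1/k)^2 for all k ≥ 5.
Combining, 2·4^(k + 1) ≥ 50(k+1)^2.
Hence, by induction on N, the claim holds for every N ≥ 5.
Hence the smallest such M is 5.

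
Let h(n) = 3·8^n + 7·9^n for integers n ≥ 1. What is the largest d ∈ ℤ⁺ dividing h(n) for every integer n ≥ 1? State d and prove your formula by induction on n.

d = 3

Computing the first values: h(1) = 87 and h(2) = 759; gcd(87, 759) = 3, so d ≤ 3.
We prove 3 | 3·8^n + 7·9^n for all n ≥ 1 by induction on n.
Base step (n = 1): h(1) = 87 = 3·(29), so 3 | h(1).
Suppose the result is true for n = m, i.e. 3 | h(m). Then
h(m+1) − 9·h(m) = (3·8^(m+1) + 7·9^(m+1)) − 9·(3·8^m + 7·9^m) = (3)·8^m·(8 − 9) = (-3)·8^m. Since 3 | h(m) by the inductive hypothesis, 3 | 9·h(m); and 3 | -3 since -3 = 3·-1. Therefore 3 | h(m+1).
This completes the induction.
Therefore the largest such d is 3.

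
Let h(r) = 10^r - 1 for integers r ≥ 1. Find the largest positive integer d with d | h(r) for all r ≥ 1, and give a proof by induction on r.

d = 9

Computing the first values: h(1) = 9 and h(2) = 99; gcd(9, 99) = 9, so d ≤ 9.
We prove 9 | 10^r - 1 for all r ≥ 1 by induction on r.
When r = 1: h(1) = 9 = 9·(1), so 9 | h(1).
Suppose the result is true for r = j, i.e. 9 | h(j). Then
10^{j+1} − 1^{j+1} = 10·10^j − 1·1^j = 10·(10^j − 1^j) + (9)·1^j. The first term is divisible by 9 by the inductive hypothesis, and the second term (9)·1^j is divisible by 9 since 9 | 9. Hence 9 | h(j+1).
This completes the induction.
Therefore the largest such d is 9.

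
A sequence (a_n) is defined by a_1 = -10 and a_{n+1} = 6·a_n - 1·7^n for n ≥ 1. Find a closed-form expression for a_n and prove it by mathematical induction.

a_n = -3·6^(n - 1) - 7^n

Computing the first terms: a_1 = -10, a_2 = -67, a_3 = -451. This suggests a_n = -3·6^(n - 1) - 7^n.
For the base case n = 1: the formula gives -10 = -10 = a_1.
Inductive step: assume the claim holds for n = k, so a_k = -3·6^(k - 1) - 7^k.
Then a_{k+1} = 6·a_k - 1·7^k = 6·(-3·6^(k - 1) - 7^k) - 1·7^k = -3·6^k - 7^(k + 1) = -3·6^((k+1) - 1) - 7^(k+1),
which is the claimed formula at n = k+1.
Hence, by induction on n, the claim holds for every n ≥ 1.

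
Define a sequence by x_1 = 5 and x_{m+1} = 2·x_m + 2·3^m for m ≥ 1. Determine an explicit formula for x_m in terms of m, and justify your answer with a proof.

x_m = -2^(m - 1) + 2·3^m

Computing the first terms: x_1 = 5, x_2 = 16, x_3 = 50. This suggests x_m = -2^(m - 1) + 2·3^m.
When m = 1: the formula gives 5 = 5 = x_1.
For the inductive step, assume it holds for an arbitrary k ≥ 1, so x_k = -2^(k - 1) + 2·3^k.
Then x_{k+1} = 2·x_k + 2·3^k = 2·(-2^(k - 1) + 2·3^k) + 2·3^k = -2^k + 2·3^(k + 1) = -2^((k+1) - 1) + 2·3^(k+1),
which is the claimed formula at m = k+1.
By the principle of mathematical induction, the result holds for all m ≥ 1.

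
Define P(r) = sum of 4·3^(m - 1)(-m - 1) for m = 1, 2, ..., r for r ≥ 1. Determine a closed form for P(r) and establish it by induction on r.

P(r) = -3^r(2r + 1) + 1

We claim P(r) = -3^r(2r + 1) + 1 for all r ≥ 1.
Base step (r = 1): P(1) = -8, and the closed form gives -8. They agree.
Inductive step: assume the claim holds for r = m, so P(m) = -3^m(2m + 1) + 1.
Then P(m+1) = P(m) + (4·3^m(-m - 2)) = (-3^m(2m + 1) + 1) + (4·3^m(-m - 2)).
Simplifying, P(m+1) = -6·3^m·m - 9·3^m + 1 = -3^(m+1)(2(m+1) + 1) + 1,
which is the closed form with r = m+1.
Hence, by induction on r, the claim holds for every r ≥ 1.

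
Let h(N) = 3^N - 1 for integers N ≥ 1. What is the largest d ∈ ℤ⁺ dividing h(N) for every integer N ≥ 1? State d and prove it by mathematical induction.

d = 2

Computing the first values: h(1) = 2 and h(2) = 8; gcd(2, 8) = 2, so d ≤ 2.
We prove 2 | 3^N - 1 for all N ≥ 1 by induction on N.
Base step (N = 1): h(1) = 2 = 2·(1), so 2 | h(1).
Inductive step: assume the claim holds for N = i, i.e. 2 | h(i). Then
3^{i+1} − 1^{i+1} = 3·3^i − 1·1^i = 3·(3^i − 1^i) + (2)·1^i. The first term is divisible by 2 by the inductive hypothesis, and the second term (2)·1^i is divisible by 2 since 2 | 2. Hence 2 | h(i+1).
By induction, the statement is established for all N ≥ 1.
Therefore the largest such d is 2.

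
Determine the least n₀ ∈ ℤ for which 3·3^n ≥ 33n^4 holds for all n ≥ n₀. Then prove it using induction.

n₀ = 11

At n = 10: 177147 < 330000, so the inequality fails and n₀ ≥ 11. We prove 3·3^n ≥ 33n^4 for all n ≥ 11.
For the base case n = 11: 3·3^n = 531441 and 33n^4 = 483153, so 531441 ≥ 483153.
Inductive step: suppose the statement holds for some p ≥ 11, so 3·3^p ≥ 33p^4.
Then 3·3^(p + 1) = 3·(3·3^p) ≥ 3·(33p^4).
Also, for p ≥ 11 we have 3·(33p^4) ≥ 33(p+1)^4, since 3 ≥ (1 + 1/p)^4 for all p ≥ 11.
Combining, 3·3^(p + 1) ≥ 33(p+1)^4.
Hence, by induction on n, the claim holds for every n ≥ 11.
Hence the smallest such n₀ is 11.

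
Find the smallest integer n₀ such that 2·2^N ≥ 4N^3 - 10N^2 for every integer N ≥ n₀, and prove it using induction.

n₀ = 12

At N = 11: 4096 < 4114, so the inequality fails and n₀ ≥ 12. We prove 2·2^N ≥ 4N^3 - 10N^2 for all N ≥ 12.
When N = 12: 2·2^N = 8192 and 4N^3 - 10N^2 = 5472, so 8192 ≥ 5472.
Inductive step: suppose the statement holds for some p ≥ 12, so 2·2^p ≥ 4p^3 - 10p^2.
Then 2·2^(p + 1) = 2·(2·2^p) ≥ 2·(4p^3 - 10p^2).
Also, for p ≥ 12 we have 2·(4p^3 - 10p^2) ≥ 4(p+1)^3 - 10(p+1)^2, since 2·(4p^3 - 10p^2) − (4(p+1)^3 - 10(p+1)^2) = 4p^3 - 22p^2 + 8p + 6, which is nonnegative for all p ≥ 12.
Combining, 2·2^(p + 1) ≥ 4(p+1)^3 - 10(p+1)^2.
This completes the induction.
Hence the smallest such n₀ is 12.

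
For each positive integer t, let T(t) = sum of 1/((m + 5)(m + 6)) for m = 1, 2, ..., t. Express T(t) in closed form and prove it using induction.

T(t) = t/(6(t + 6))

We claim T(t) = t/(6(t + 6)) for all t ≥ 1.
For the base case t = 1: T(1) = 1/42, and the closed form gives 1/42. They agree.
Inductive step: suppose the statement holds for some m ≥ 1, so T(m) = m/(6(m + 6)).
Then T(m+1) = T(m) + (1/((m + 6)(m + 7))) = (m/(6(m + 6))) + (1/((m + 6)(m + 7))).
Simplifying, T(m+1) = (m + 1)/(6(m + 7)) = (m+1)/(6((m+1) + 6)),
which is the closed form with t = m+1.
This completes the induction.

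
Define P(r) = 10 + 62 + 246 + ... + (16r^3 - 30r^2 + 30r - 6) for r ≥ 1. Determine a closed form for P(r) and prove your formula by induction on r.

We claim P(r) = 2r(2r^3 - r^2 + 2r + 2) for all r ≥ 1.
When r = 1: P(1) = 10, and the closed form gives 10. They agree.
Inductive step: suppose the statement holds for some k ≥ 1, so P(k) = 2k(2k^3 - k^2 + 2k + 2).
Then P(k+1) = P(k) + (16k^3 + 18k^2 + 18k + 10) = (2k(2k^3 - k^2 + 2k + 2)) + (16k^3 + 18k^2 + 18k + 10).
Simplifying, P(k+1) = 2(k + 1)(2k^3 + 5k^2 + 6k + 5) = 2(k+1)(2(k+1)^3 - (k+1)^2 + 2(k+1) + 2),
which is the closed form with r = k+1.
This completes the induction.

P(r) = 2r(2r^3 - r^2 + 2r + 2)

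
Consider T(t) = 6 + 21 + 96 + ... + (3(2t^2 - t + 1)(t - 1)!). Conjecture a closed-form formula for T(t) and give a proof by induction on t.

We claim T(t) = (6t + 3)t! - 3 for all t ≥ 1.
Base case (t = 1): T(1) = 6, and the closed form gives 6. They agree.
Inductive step: suppose the statement holds for some j ≥ 1, so T(j) = (6j + 3)j! - 3.
Then T(j+1) = T(j) + (3(2j^2 + 3j + 2)j!) = ((6j + 3)j! - 3) + (3(2j^2 + 3j + 2)j!).
Simplifying, T(j+1) = (6(j+1) + 3)(j+1)! - 3,
which is the closed form with t = j+1.
Hence, by induction on t, the claim holds for every t ≥ 1.

T(t) = (6t + 3)t! - 3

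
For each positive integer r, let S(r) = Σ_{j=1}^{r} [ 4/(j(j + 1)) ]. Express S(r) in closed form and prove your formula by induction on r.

S(r) = 4r/(r + 1)

We claim S(r) = 4r/(r + 1) for all r ≥ 1.
For the base case r = 1: S(1) = 2, and the closed form gives 2. They agree.
Inductive step: suppose the statement holds for some j ≥ 1, so S(j) = 4j/(j + 1).
Then S(j+1) = S(j) + (4/((j + 1)(j + 2))) = (4j/(j + 1)) + (4/((j + 1)(j + 2))).
Simplifying, S(j+1) = 4(j + 1)/(j + 2) = 4(j+1)/((j+1) + 1),
which is the closed form with r = j+1.
This completes the induction.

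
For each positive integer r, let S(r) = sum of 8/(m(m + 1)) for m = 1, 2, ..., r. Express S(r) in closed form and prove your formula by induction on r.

We claim S(r) = 8r/(r + 1) for all r ≥ 1.
When r = 1: S(1) = 4, and the closed form gives 4. They agree.
For the inductive step, assume it holds for an arbitrary m ≥ 1, so S(m) = 8m/(m + 1).
Then S(m+1) = S(m) + (8/((m + 1)(m + 2))) = (8m/(m + 1)) + (8/((m + 1)(m + 2))).
Simplifying, S(m+1) = 8(m + 1)/(m + 2) = 8(m+1)/((m+1) + 1),
which is the closed form with r = m+1.
Hence, by induction on r, the claim holds for every r ≥ 1.

S(r) = 8r/(r + 1)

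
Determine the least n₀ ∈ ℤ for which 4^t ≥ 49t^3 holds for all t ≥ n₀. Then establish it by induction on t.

At t = 7: 16384 < 16807, so the inequality fails and n₀ ≥ 8. We prove 4^t ≥ 49t^3 for all t ≥ 8.
For the base case t = 8: 4^t = 65536 and 49t^3 = 25088, so 65536 ≥ 25088.
For the inductive step, assume it holds for an arbitrary m ≥ 8, so 4^m ≥ 49m^3.
Then 4^(m + 1) = 4·(4^m) ≥ 4·(49m^3).
Also, for m ≥ 8 we have 4·(49m^3) ≥ 49(m+1)^3, since 4 ≥ (1 + 1/m)^3 for all m ≥ 8.
Combining, 4^(m + 1) ≥ 49(m+1)^3.
By induction, the statement is established for all t ≥ 8.
Hence the smallest such n₀ is 8.

n₀ = 8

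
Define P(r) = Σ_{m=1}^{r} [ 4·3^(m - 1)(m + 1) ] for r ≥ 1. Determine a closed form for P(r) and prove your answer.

P(r) = 3^r(2r + 1) - 1

We claim P(r) = 3^r(2r + 1) - 1 for all r ≥ 1.
For the base case r = 1: P(1) = 8, and the closed form gives 8. They agree.
For the inductive step, assume it holds for an arbitrary m ≥ 1, so P(m) = 3^m(2m + 1) - 1.
Then P(m+1) = P(m) + (4·3^m(m + 2)) = (3^m(2m + 1) - 1) + (4·3^m(m + 2)).
Simplifying, P(m+1) = 6·3^m·m + 9·3^m - 1 = 3^(m+1)(2(m+1) + 1) - 1,
which is the closed form with r = m+1.
This completes the induction.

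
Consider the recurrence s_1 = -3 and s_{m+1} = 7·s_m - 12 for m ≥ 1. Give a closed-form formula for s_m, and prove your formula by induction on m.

Computing the first terms: s_1 = -3, s_2 = -33, s_3 = -243. This suggests s_m = -5·7^(m - 1) + 2.
Base step (m = 1): the formula gives -3 = -3 = s_1.
Inductive step: assume the claim holds for m = i, so s_i = -5·7^(i - 1) + 2.
Then s_{i+1} = 7·s_i - 12 = 7·(-5·7^(i - 1) + 2) - 12 = -5·7^i + 2 = -5·7^((i+1) - 1) + 2,
which is the claimed formula at m = i+1.
This completes the induction.

s_m = -5·7^(m - 1) + 2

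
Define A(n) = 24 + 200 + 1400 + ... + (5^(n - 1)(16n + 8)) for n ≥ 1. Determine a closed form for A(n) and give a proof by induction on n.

A(n) = 5^n(4n + 1) - 1

We claim A(n) = 5^n(4n + 1) - 1 for all n ≥ 1.
When n = 1: A(1) = 24, and the closed form gives 24. They agree.
For the inductive step, assume it holds for an arbitrary i ≥ 1, so A(i) = 5^i(4i + 1) - 1.
Then A(i+1) = A(i) + (5^i(16i + 24)) = (5^i(4i + 1) - 1) + (5^i(16i + 24)).
Simplifying, A(i+1) = 20·5^i·i + 25·5^i - 1 = 5^(i+1)(4(i+1) + 1) - 1,
which is the closed form with n = i+1.
By induction, the statement is established for all n ≥ 1.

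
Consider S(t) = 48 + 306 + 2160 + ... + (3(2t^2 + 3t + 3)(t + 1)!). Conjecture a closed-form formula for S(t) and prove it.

We claim S(t) = (6t + 3)(t + 2)! - 6 for all t ≥ 1.
For the base case t = 1: S(1) = 48, and the closed form gives 48. They agree.
Inductive step: suppose the statement holds for some k ≥ 1, so S(k) = (6k + 3)(k + 2)! - 6.
Then S(k+1) = S(k) + (3(2k^2 + 7k + 8)(k + 2)!) = ((6k + 3)(k + 2)! - 6) + (3(2k^2 + 7k + 8)(k + 2)!).
Simplifying, S(k+1) = (6(k+1) + 3)((k+1) + 2)! - 6,
which is the closed form with t = k+1.
This completes the induction.

S(t) = (6t + 3)(t + 2)! - 6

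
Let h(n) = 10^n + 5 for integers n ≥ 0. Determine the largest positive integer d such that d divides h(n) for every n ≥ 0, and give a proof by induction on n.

Computing the first values: h(0) = 6 and h(1) = 15; gcd(6, 15) = 3, so d ≤ 3.
We prove 3 | 10^n + 5 for all n ≥ 0 by induction on n.
For the base case n = 0: h(0) = 6 = 3·(2), so 3 | h(0).
Inductive step: assume the claim holds for n = r, i.e. 3 | h(r). Then
h(r+1) = 10^(r+1) + 5 = 10·(10^r + 5) - 45 = 10·h(r) - 45. The first term is divisible by 3 by the inductive hypothesis, and -45 is divisible by 3. Hence 3 | h(r+1).
By induction, the statement is established for all n ≥ 0.
Therefore the largest such d is 3.

d = 3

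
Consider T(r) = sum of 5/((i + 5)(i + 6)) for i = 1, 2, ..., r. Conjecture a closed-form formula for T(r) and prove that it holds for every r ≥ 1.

We claim T(r) = 5r/(6(r + 6)) for all r ≥ 1.
Base case (r = 1): T(1) = 5/42, and the closed form gives 5/42. They agree.
Inductive step: assume the claim holds for r = i, so T(i) = 5i/(6(i + 6)).
Then T(i+1) = T(i) + (5/((i + 6)(i + 7))) = (5i/(6(i + 6))) + (5/((i + 6)(i + 7))).
Simplifying, T(i+1) = 5(i + 1)/(6(i + 7)) = 5(i+1)/(6((i+1) + 6)),
which is the closed form with r = i+1.
Hence, by induction on r, the claim holds for every r ≥ 1.

T(r) = 5r/(6(r + 6))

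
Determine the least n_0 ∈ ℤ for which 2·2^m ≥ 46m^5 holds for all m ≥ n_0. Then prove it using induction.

n_0 = 29

At m = 28: 536870912 < 791676928, so the inequality fails and n_0 ≥ 29. We prove 2·2^m ≥ 46m^5 for all m ≥ 29.
When m = 29: 2·2^m = 1073741824 and 46m^5 = 943512854, so 1073741824 ≥ 943512854.
Inductive step: suppose the statement holds for some p ≥ 29, so 2·2^p ≥ 46p^5.
Then 2·2^(p + 1) = 2·(2·2^p) ≥ 2·(46p^5).
Also, for p ≥ 29 we have 2·(46p^5) ≥ 46(p+1)^5, since 2 ≥ (1 + 1/p)^5 for all p ≥ 29.
Combining, 2·2^(p + 1) ≥ 46(p+1)^5.
Hence, by induction on m, the claim holds for every m ≥ 29.
Hence the smallest such n_0 is 29.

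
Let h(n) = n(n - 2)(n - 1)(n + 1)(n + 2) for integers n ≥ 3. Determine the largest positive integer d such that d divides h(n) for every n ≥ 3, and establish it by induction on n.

Computing the first values: h(3) = 120 and h(4) = 720; gcd(120, 720) = 120, so d ≤ 120.
We prove 120 | n(n - 2)(n - 1)(n + 1)(n + 2) for all n ≥ 3 by induction on n.
When n = 3: h(3) = 120 = 120·(1), so 120 | h(3).
Inductive step: assume the claim holds for n = r, i.e. 120 | h(r). Then
h(r+1) − h(r) = (r-1)·r·(r+1)·(r+2)·(r+3) − (r-2)·(r-1)·r·(r+1)·(r+2) = (r-1)·r·(r+1)·(r+2)·[(r+3) − (r-2)] = 5·(r-1)·r·(r+1)·(r+2). The product of 4 consecutive integers is divisible by (4)! = 24, so h(r+1) − h(r) is divisible by 5·24 = 120. By the inductive hypothesis 120 | h(r), hence 120 | h(r+1).
By induction, the statement is established for all n ≥ 3.
Therefore the largest such d is 120.

d = 120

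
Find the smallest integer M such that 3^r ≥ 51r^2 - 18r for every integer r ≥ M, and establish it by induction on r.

M = 8

At r = 7: 2187 < 2373, so the inequality fails and M ≥ 8. We prove 3^r ≥ 51r^2 - 18r for all r ≥ 8.
Base case (r = 8): 3^r = 6561 and 51r^2 - 18r = 3120, so 6561 ≥ 3120.
Inductive step: assume the claim holds for r = k, so 3^k ≥ 51k^2 - 18k.
Then 3^(k + 1) = 3·(3^k) ≥ 3·(51k^2 - 18k).
Also, for k ≥ 8 we have 3·(51k^2 - 18k) ≥ 51(k+1)^2 - 18(k+1), since 3·(51k^2 - 18k) − (51(k+1)^2 - 18(k+1)) = 102k^2 - 138k - 33, which is nonnegative for all k ≥ 8.
Combining, 3^(k + 1) ≥ 51(k+1)^2 - 18(k+1).
By the principle of mathematical induction, the result holds for all r ≥ 8.
Hence the smallest such M is 8.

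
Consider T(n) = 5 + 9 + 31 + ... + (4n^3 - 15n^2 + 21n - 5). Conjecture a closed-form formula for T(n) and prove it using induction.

We claim T(n) = n(n^3 - 3n^2 + 4n + 3) for all n ≥ 1.
For the base case n = 1: T(1) = 5, and the closed form gives 5. They agree.
Inductive step: suppose the statement holds for some r ≥ 1, so T(r) = r(r^3 - 3r^2 + 4r + 3).
Then T(r+1) = T(r) + (4r^3 - 3r^2 + 3r + 5) = (r(r^3 - 3r^2 + 4r + 3)) + (4r^3 - 3r^2 + 3r + 5).
Simplifying, T(r+1) = (r + 1)(r^3 + r + 5) = (r+1)((r+1)^3 - 3(r+1)^2 + 4(r+1) + 3),
which is the closed form with n = r+1.
By induction, the statement is established for all n ≥ 1.

T(n) = n(n^3 - 3n^2 + 4n + 3)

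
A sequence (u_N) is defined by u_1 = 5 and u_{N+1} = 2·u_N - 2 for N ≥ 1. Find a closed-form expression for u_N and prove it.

u_N = 3·2^(N - 1) + 2

Computing the first terms: u_1 = 5, u_2 = 8, u_3 = 14. This suggests u_N = 3·2^(N - 1) + 2.
When N = 1: the formula gives 5 = 5 = u_1.
Inductive step: suppose the statement holds for some r ≥ 1, so u_r = 3·2^(r - 1) + 2.
Then u_{r+1} = 2·u_r - 2 = 2·(3·2^(r - 1) + 2) - 2 = 3·2^r + 2 = 3·2^((r+1) - 1) + 2,
which is the claimed formula at N = r+1.
By induction, the statement is established for all N ≥ 1.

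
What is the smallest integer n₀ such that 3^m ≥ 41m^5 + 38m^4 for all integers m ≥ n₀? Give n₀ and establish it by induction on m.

At m = 16: 43046721 < 45481984, so the inequality fails and n₀ ≥ 17. We prove 3^m ≥ 41m^5 + 38m^4 for all m ≥ 17.
Base case (m = 17): 3^m = 129140163 and 41m^5 + 38m^4 = 61387935, so 129140163 ≥ 61387935.
For the inductive step, assume it holds for an arbitrary r ≥ 17, so 3^r ≥ 41r^5 + 38r^4.
Then 3^(r + 1) = 3·(3^r) ≥ 3·(41r^5 + 38r^4).
Also, for r ≥ 17 we have 3·(41r^5 + 38r^4) ≥ 41(r+1)^5 + 38(r+1)^4, since 3·(41r^5 + 38r^4) − (41(r+1)^5 + 38(r+1)^4) = 82r^5 - 129r^4 - 562r^3 - 638r^2 - 357r - 79, which is nonnegative for all r ≥ 17.
Combining, 3^(r + 1) ≥ 41(r+1)^5 + 38(r+1)^4.
By induction, the statement is established for all m ≥ 17.
Hence the smallest such n₀ is 17.

n₀ = 17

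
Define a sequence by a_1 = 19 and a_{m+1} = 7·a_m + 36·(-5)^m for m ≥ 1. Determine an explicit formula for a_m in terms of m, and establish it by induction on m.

a_m = -3(-5)^m + 4·7^(m - 1)

Computing the first terms: a_1 = 19, a_2 = -47, a_3 = 571. This suggests a_m = -3(-5)^m + 4·7^(m - 1).
Base case (m = 1): the formula gives 19 = 19 = a_1.
For the inductive step, assume it holds for an arbitrary p ≥ 1, so a_p = -3(-5)^p + 4·7^(p - 1).
Then a_{p+1} = 7·a_p + 36·(-5)^p = 7·(-3(-5)^p + 4·7^(p - 1)) + 36·(-5)^p = -3(-5)^(p + 1) + 4·7^p = -3(-5)^(p+1) + 4·7^((p+1) - 1),
which is the claimed formula at m = p+1.
Hence, by induction on m, the claim holds for every m ≥ 1.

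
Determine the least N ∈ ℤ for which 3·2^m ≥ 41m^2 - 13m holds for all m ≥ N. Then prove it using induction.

At m = 10: 3072 < 3970, so the inequality fails and N ≥ 11. We prove 3·2^m ≥ 41m^2 - 13m for all m ≥ 11.
When m = 11: 3·2^m = 6144 and 41m^2 - 13m = 4818, so 6144 ≥ 4818.
Inductive step: assume the claim holds for m = i, so 3·2^i ≥ 41i^2 - 13i.
Then 3·2^(i + 1) = 2·(3·2^i) ≥ 2·(41i^2 - 13i).
Also, for i ≥ 11 we have 2·(41i^2 - 13i) ≥ 41(i+1)^2 - 13(i+1), since 2·(41i^2 - 13i) − (41(i+1)^2 - 13(i+1)) = 41i^2 - 95i - 28, which is nonnegative for all i ≥ 11.
Combining, 3·2^(i + 1) ≥ 41(i+1)^2 - 13(i+1).
By the principle of mathematical induction, the result holds for all m ≥ 11.
Hence the smallest such N is 11.

N = 11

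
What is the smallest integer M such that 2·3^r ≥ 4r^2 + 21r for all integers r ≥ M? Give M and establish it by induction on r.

At r = 3: 54 < 99, so the inequality fails and M ≥ 4. We prove 2·3^r ≥ 4r^2 + 21r for all r ≥ 4.
When r = 4: 2·3^r = 162 and 4r^2 + 21r = 148, so 162 ≥ 148.
For the inductive step, assume it holds for an arbitrary k ≥ 4, so 2·3^k ≥ 4k^2 + 21k.
Then 2·3^(k + 1) = 3·(2·3^k) ≥ 3·(4k^2 + 21k).
Also, for k ≥ 4 we have 3·(4k^2 + 21k) ≥ 4(k+1)^2 + 21(k+1), since 3·(4k^2 + 21k) − (4(k+1)^2 + 21(k+1)) = 8k^2 + 34k - 25, which is nonnegative for all k ≥ 4.
Combining, 2·3^(k + 1) ≥ 4(k+1)^2 + 21(k+1).
By induction, the statement is established for all r ≥ 4.
Hence the smallest such M is 4.

M = 4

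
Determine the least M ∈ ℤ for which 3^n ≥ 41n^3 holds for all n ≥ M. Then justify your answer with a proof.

At n = 9: 19683 < 29889, so the inequality fails and M ≥ 10. We prove 3^n ≥ 41n^3 for all n ≥ 10.
For the base case n = 10: 3^n = 59049 and 41n^3 = 41000, so 59049 ≥ 41000.
Inductive step: suppose the statement holds for some j ≥ 10, so 3^j ≥ 41j^3.
Then 3^(j + 1) = 3·(3^j) ≥ 3·(41j^3).
Also, for j ≥ 10 we have 3·(41j^3) ≥ 41(j+1)^3, since 3 ≥ (1 + 1/j)^3 for all j ≥ 10.
Combining, 3^(j + 1) ≥ 41(j+1)^3.
By induction, the statement is established for all n ≥ 10.
Hence the smallest such M is 10.

M = 10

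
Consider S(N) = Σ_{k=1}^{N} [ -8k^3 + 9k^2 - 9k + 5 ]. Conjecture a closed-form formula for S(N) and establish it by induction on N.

We claim S(N) = -N(2N^3 + N^2 + 2N - 2) for all N ≥ 1.
Base case (N = 1): S(1) = -3, and the closed form gives -3. They agree.
Inductive step: suppose the statement holds for some k ≥ 1, so S(k) = k(-2k^3 - k^2 - 2k + 2).
Then S(k+1) = S(k) + (-8k^3 - 15k^2 - 15k - 3) = (k(-2k^3 - k^2 - 2k + 2)) + (-8k^3 - 15k^2 - 15k - 3).
Simplifying, S(k+1) = -(k + 1)(2k^3 + 7k^2 + 10k + 3) = -(k+1)(2(k+1)^3 + (k+1)^2 + 2(k+1) - 2),
which is the closed form with N = k+1.
By the principle of mathematical induction, the result holds for all N ≥ 1.

S(N) = -N(2N^3 + N^2 + 2N - 2)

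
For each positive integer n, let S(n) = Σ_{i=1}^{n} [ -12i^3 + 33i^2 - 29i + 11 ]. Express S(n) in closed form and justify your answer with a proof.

We claim S(n) = -n(3n^3 - 5n^2 + n - 2) for all n ≥ 1.
For the base case n = 1: S(1) = 3, and the closed form gives 3. They agree.
Inductive step: assume the claim holds for n = i, so S(i) = i(-3i^3 + 5i^2 - i + 2).
Then S(i+1) = S(i) + (-12i^3 - 3i^2 + i + 3) = (i(-3i^3 + 5i^2 - i + 2)) + (-12i^3 - 3i^2 + i + 3).
Simplifying, S(i+1) = -(i + 1)(3i^3 + 4i^2 - 3) = -(i+1)(3(i+1)^3 - 5(i+1)^2 + (i+1) - 2),
which is the closed form with n = i+1.
This completes the induction.

S(n) = -n(3n^3 - 5n^2 + n - 2)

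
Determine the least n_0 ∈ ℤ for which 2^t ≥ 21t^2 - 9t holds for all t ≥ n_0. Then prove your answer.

n_0 = 12

At t = 11: 2048 < 2442, so the inequality fails and n_0 ≥ 12. We prove 2^t ≥ 21t^2 - 9t for all t ≥ 12.
Base case (t = 12): 2^t = 4096 and 21t^2 - 9t = 2916, so 4096 ≥ 2916.
Inductive step: suppose the statement holds for some p ≥ 12, so 2^p ≥ 21p^2 - 9p.
Then 2^(p + 1) = 2·(2^p) ≥ 2·(21p^2 - 9p).
Also, for p ≥ 12 we have 2·(21p^2 - 9p) ≥ 21(p+1)^2 - 9(p+1), since 2·(21p^2 - 9p) − (21(p+1)^2 - 9(p+1)) = 21p^2 - 51p - 12, which is nonnegative for all p ≥ 12.
Combining, 2^(p + 1) ≥ 21(p+1)^2 - 9(p+1).
Hence, by induction on t, the claim holds for every t ≥ 12.
Hence the smallest such n_0 is 12.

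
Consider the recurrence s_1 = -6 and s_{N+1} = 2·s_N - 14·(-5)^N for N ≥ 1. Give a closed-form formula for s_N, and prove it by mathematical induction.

s_N = 2(-5)^N + 2^(N + 1)

Computing the first terms: s_1 = -6, s_2 = 58, s_3 = -234. This suggests s_N = 2(-5)^N + 2^(N + 1).
Base case (N = 1): the formula gives -6 = -6 = s_1.
Suppose the result is true for N = i, so s_i = 2(-5)^i + 2^(i + 1).
Then s_{i+1} = 2·s_i - 14·(-5)^i = 2·(2(-5)^i + 2^(i + 1)) - 14·(-5)^i = 2(-5)^(i + 1) + 2^(i + 2) = 2(-5)^(i+1) + 2^((i+1) + 1),
which is the claimed formula at N = i+1.
By induction, the statement is established for all N ≥ 1.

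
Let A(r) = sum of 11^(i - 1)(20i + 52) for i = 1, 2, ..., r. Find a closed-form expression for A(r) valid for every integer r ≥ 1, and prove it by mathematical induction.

We claim A(r) = 11^r(2r + 5) - 5 for all r ≥ 1.
When r = 1: A(1) = 72, and the closed form gives 72. They agree.
Inductive step: suppose the statement holds for some i ≥ 1, so A(i) = 11^i(2i + 5) - 5.
Then A(i+1) = A(i) + (11^i(20i + 72)) = (11^i(2i + 5) - 5) + (11^i(20i + 72)).
Simplifying, A(i+1) = 22·11^i·i + 77·11^i - 5 = 11^(i+1)(2(i+1) + 5) - 5,
which is the closed form with r = i+1.
This completes the induction.

A(r) = 11^r(2r + 5) - 5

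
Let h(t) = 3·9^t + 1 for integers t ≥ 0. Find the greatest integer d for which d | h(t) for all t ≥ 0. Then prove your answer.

d = 4

Computing the first values: h(0) = 4 and h(1) = 28; gcd(4, 28) = 4, so d ≤ 4.
We prove 4 | 3·9^t + 1 for all t ≥ 0 by induction on t.
Base step (t = 0): h(0) = 4 = 4·(1), so 4 | h(0).
Inductive step: suppose the statement holds for some j ≥ 0, i.e. 4 | h(j). Then
h(j+1) = 3·9^(j+1) + 1 = 9·(3·9^j + 1) - 8 = 9·h(j) - 8. The first term is divisible by 4 by the inductive hypothesis, and -8 is divisible by 4. Hence 4 | h(j+1).
Hence, by induction on t, the claim holds for every t ≥ 0.
Therefore the largest such d is 4.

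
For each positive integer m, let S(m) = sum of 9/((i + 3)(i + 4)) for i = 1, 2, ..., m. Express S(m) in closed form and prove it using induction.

We claim S(m) = 9m/(4(m + 4)) for all m ≥ 1.
Base case (m = 1): S(1) = 9/20, and the closed form gives 9/20. They agree.
Inductive step: assume the claim holds for m = i, so S(i) = 9i/(4(i + 4)).
Then S(i+1) = S(i) + (9/((i + 4)(i + 5))) = (9i/(4(i + 4))) + (9/((i + 4)(i + 5))).
Simplifying, S(i+1) = 9(i + 1)/(4(i + 5)) = 9(i+1)/(4((i+1) + 4)),
which is the closed form with m = i+1.
This completes the induction.

S(m) = 9m/(4(m + 4))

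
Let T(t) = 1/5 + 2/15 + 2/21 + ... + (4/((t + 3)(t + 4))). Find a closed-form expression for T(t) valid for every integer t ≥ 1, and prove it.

We claim T(t) = t/(t + 4) for all t ≥ 1.
Base step (t = 1): T(1) = 1/5, and the closed form gives 1/5. They agree.
For the inductive step, assume it holds for an arbitrary p ≥ 1, so T(p) = p/(p + 4).
Then T(p+1) = T(p) + (4/((p + 4)(p + 5))) = (p/(p + 4)) + (4/((p + 4)(p + 5))).
Simplifying, T(p+1) = (p + 1)/(p + 5) = (p+1)/((p+1) + 4),
which is the closed form with t = p+1.
By the principle of mathematical induction, the result holds for all t ≥ 1.

T(t) = t/(t + 4)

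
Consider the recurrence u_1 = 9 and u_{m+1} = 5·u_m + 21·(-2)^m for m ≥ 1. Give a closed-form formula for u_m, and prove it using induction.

Computing the first terms: u_1 = 9, u_2 = 3, u_3 = 99. This suggests u_m = -3(-2)^m + 3·5^(m - 1).
When m = 1: the formula gives 9 = 9 = u_1.
For the inductive step, assume it holds for an arbitrary i ≥ 1, so u_i = -3(-2)^i + 3·5^(i - 1).
Then u_{i+1} = 5·u_i + 21·(-2)^i = 5·(-3(-2)^i + 3·5^(i - 1)) + 21·(-2)^i = -3(-2)^(i + 1) + 3·5^i = -3(-2)^(i+1) + 3·5^((i+1) - 1),
which is the claimed formula at m = i+1.
Hence, by induction on m, the claim holds for every m ≥ 1.

u_m = -3(-2)^m + 3·5^(m - 1)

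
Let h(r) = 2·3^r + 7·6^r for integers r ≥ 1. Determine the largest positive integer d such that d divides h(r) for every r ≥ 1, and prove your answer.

d = 6

Computing the first values: h(1) = 48 and h(2) = 270; gcd(48, 270) = 6, so d ≤ 6.
We prove 6 | 2·3^r + 7·6^r for all r ≥ 1 by induction on r.
When r = 1: h(1) = 48 = 6·(8), so 6 | h(1).
For the inductive step, assume it holds for an arbitrary k ≥ 1, i.e. 6 | h(k). Then
h(k+1) − 6·h(k) = (2·3^(k+1) + 7·6^(k+1)) − 6·(2·3^k + 7·6^k) = (2)·3^k·(3 − 6) = (-6)·3^k. Since 6 | h(k) by the inductive hypothesis, 6 | 6·h(k); and 6 | -6 since -6 = 6·-1. Therefore 6 | h(k+1).
By the principle of mathematical induction, the result holds for all r ≥ 1.
Therefore the largest such d is 6.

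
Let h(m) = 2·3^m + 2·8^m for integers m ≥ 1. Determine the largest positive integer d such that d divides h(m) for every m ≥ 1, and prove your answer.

d = 2

Computing the first values: h(1) = 22 and h(2) = 146; gcd(22, 146) = 2, so d ≤ 2.
We prove 2 | 2·3^m + 2·8^m for all m ≥ 1 by induction on m.
When m = 1: h(1) = 22 = 2·(11), so 2 | h(1).
For the inductive step, assume it holds for an arbitrary j ≥ 1, i.e. 2 | h(j). Then
h(j+1) − 8·h(j) = (2·3^(j+1) + 2·8^(j+1)) − 8·(2·3^j + 2·8^j) = (2)·3^j·(3 − 8) = (-10)·3^j. Since 2 | h(j) by the inductive hypothesis, 2 | 8·h(j); and 2 | -10 since -10 = 2·-5. Therefore 2 | h(j+1).
This completes the induction.
Therefore the largest such d is 2.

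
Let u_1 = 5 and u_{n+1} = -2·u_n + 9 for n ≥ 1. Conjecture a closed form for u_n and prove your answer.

u_n = -(-2)^n + 3

Computing the first terms: u_1 = 5, u_2 = -1, u_3 = 11. This suggests u_n = -(-2)^n + 3.
For the base case n = 1: the formula gives 5 = 5 = u_1.
Inductive step: assume the claim holds for n = m, so u_m = -(-2)^m + 3.
Then u_{m+1} = -2·u_m + 9 = -2·(-(-2)^m + 3) + 9 = -(-2)^(m + 1) + 3,
which is the claimed formula at n = m+1.
Hence, by induction on n, the claim holds for every n ≥ 1.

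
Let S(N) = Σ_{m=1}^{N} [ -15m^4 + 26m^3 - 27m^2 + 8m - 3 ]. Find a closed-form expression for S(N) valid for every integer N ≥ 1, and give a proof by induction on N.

We claim S(N) = -N(3N^4 + N^3 + N^2 + 3N + 3) for all N ≥ 1.
For the base case N = 1: S(1) = -11, and the closed form gives -11. They agree.
Inductive step: assume the claim holds for N = m, so S(m) = m(-3m^4 - m^3 - m^2 - 3m - 3).
Then S(m+1) = S(m) + (-15m^4 - 34m^3 - 39m^2 - 28m - 11) = (m(-3m^4 - m^3 - m^2 - 3m - 3)) + (-15m^4 - 34m^3 - 39m^2 - 28m - 11).
Simplifying, S(m+1) = -(m + 1)(3m^4 + 13m^3 + 22m^2 + 20m + 11) = -(m+1)(3(m+1)^4 + (m+1)^3 + (m+1)^2 + 3(m+1) + 3),
which is the closed form with N = m+1.
By the principle of mathematical induction, the result holds for all N ≥ 1.

S(N) = -N(3N^4 + N^3 + N^2 + 3N + 3)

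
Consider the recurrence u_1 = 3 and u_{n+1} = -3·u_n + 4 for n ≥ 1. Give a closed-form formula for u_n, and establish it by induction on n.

u_n = 2(-3)^(n - 1) + 1

Computing the first terms: u_1 = 3, u_2 = -5, u_3 = 19. This suggests u_n = 2(-3)^(n - 1) + 1.
Base step (n = 1): the formula gives 3 = 3 = u_1.
Inductive step: suppose the statement holds for some r ≥ 1, so u_r = 2(-3)^(r - 1) + 1.
Then u_{r+1} = -3·u_r + 4 = -3·(2(-3)^(r - 1) + 1) + 4 = 2(-3)^r + 1 = 2(-3)^((r+1) - 1) + 1,
which is the claimed formula at n = r+1.
Hence, by induction on n, the claim holds for every n ≥ 1.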